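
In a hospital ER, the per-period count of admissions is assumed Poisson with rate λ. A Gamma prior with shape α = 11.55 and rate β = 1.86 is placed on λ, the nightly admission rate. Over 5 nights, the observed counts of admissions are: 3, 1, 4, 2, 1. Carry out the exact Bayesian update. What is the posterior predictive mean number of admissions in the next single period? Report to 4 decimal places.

3.2872

With a Gamma(shape α, rate β) prior, the Poisson likelihood is conjugate: the posterior is Gamma(α + ΣXᵢ, β + n).
Sum of counts S = 11 over n = 5 nights.
Posterior: Gamma(α+S, β+n) = Gamma(11.55+11, 1.86+5) = Gamma(22.55, 6.86).
The predictive distribution for one future period is NegBinom with mean α/β = 3.2872.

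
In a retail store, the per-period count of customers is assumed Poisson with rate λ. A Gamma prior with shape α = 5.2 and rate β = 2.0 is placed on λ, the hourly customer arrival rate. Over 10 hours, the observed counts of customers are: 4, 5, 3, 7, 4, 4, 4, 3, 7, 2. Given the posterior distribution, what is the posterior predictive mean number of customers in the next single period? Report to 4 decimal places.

With a Gamma(shape α, rate β) prior, the Poisson likelihood is conjugate: the posterior is Gamma(α + ΣXᵢ, β + n).
Sum of counts S = 43 over n = 10 hours.
Posterior: Gamma(α+S, β+n) = Gamma(5.2+43, 2.0+10) = Gamma(48.2, 12.0).
The predictive distribution for one future period is NegBinom with mean α/β = 4.0167.

4.0167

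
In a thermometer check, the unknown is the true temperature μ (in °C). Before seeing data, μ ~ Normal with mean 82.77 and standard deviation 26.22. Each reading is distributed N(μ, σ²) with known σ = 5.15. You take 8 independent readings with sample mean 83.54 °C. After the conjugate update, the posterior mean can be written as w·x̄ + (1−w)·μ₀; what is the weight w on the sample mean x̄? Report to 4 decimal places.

0.9952

For Normal data with known variance σ², a Normal(μ₀, σ₀²) prior on μ is conjugate. Posterior precision = 1/σ₀² + n/σ²; posterior mean is the precision-weighted average of μ₀ and x̄.
σ₀² = 26.22² = 687.4884, σ² = 5.15² = 26.5225. Prior precision 1/σ₀² = 1/687.4884; data precision n/σ² = 8/26.5225.
w = (n/σ²)/(1/σ₀² + n/σ²) = n·σ₀²/(σ² + n·σ₀²) = 8·687.4884/(26.5225 + 8·687.4884) = 5499.9072/5526.4297 = 0.9952.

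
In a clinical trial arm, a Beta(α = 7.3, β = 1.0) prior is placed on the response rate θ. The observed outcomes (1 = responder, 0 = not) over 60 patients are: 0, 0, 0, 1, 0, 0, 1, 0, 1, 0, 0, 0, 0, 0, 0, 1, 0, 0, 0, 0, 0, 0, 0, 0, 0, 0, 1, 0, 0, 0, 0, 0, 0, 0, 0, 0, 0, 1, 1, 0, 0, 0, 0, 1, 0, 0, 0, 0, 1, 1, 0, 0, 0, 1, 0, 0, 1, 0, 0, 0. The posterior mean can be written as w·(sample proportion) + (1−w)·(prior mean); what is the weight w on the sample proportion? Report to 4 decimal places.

The Beta prior is conjugate to a Binomial/Bernoulli likelihood; the update adds successes to α and failures to β.
Posterior mean = (α₀+k)/(α₀+β₀+n) = [n/(α₀+β₀+n)]·(k/n) + [(α₀+β₀)/(α₀+β₀+n)]·α₀/(α₀+β₀), so only n and the prior enter the weight.
The weight on the data is w = n/(α₀+β₀+n) = 60/(7.3+1.0+60) = 60/68.3 = 0.8785.

0.8785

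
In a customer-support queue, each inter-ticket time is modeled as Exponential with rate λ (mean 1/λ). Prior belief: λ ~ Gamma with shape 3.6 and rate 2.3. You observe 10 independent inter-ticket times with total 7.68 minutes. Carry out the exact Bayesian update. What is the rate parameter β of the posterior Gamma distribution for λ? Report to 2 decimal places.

With a Gamma(shape α, rate β) prior on the exponential rate λ, the posterior after n observations with total T = Σxᵢ is Gamma(α+n, β+T).
Posterior: Gamma(3.6+10, 2.3+7.68) = Gamma(13.6, 9.98).
Posterior β = 9.98.

9.98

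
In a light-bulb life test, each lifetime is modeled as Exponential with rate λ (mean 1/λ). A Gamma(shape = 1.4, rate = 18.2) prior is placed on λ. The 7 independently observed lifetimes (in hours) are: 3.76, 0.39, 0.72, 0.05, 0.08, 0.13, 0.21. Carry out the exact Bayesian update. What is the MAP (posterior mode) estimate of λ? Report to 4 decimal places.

0.3144

With a Gamma(shape α, rate β) prior on the exponential rate λ, the posterior after n observations with total T = Σxᵢ is Gamma(α+n, β+T).
Sum of observations T = 5.34 hours; n = 7.
Posterior: Gamma(1.4+7, 18.2+5.34) = Gamma(8.4, 23.54).
Mode = (α−1)/β = 0.3144.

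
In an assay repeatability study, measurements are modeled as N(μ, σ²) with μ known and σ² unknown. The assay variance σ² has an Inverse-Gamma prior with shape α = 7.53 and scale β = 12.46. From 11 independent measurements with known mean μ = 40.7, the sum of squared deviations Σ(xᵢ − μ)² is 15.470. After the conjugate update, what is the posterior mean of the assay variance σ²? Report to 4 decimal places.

With known mean μ and an Inverse-Gamma(α, β) prior on σ², the Normal likelihood is conjugate: posterior is Inv-Gamma(α + n/2, β + Σ(xᵢ−μ)²/2).
Posterior: Inv-Gamma(7.53 + 11/2, 12.46 + 15.470/2) = Inv-Gamma(13.03, 20.1950).
E[σ²|data] = β/(α−1) = 20.1950/12.03 = 1.6787.

1.6787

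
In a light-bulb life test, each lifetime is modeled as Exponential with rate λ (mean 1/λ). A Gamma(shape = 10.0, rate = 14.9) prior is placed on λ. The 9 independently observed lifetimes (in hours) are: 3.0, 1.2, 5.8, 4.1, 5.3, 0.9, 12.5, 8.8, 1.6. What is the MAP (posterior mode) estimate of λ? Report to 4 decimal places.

0.3098

With a Gamma(shape α, rate β) prior on the exponential rate λ, the posterior after n observations with total T = Σxᵢ is Gamma(α+n, β+T).
Sum of observations T = 43.2 hours; n = 9.
Posterior: Gamma(10.0+9, 14.9+43.2) = Gamma(19.0, 58.1).
Mode = (α−1)/β = 0.3098.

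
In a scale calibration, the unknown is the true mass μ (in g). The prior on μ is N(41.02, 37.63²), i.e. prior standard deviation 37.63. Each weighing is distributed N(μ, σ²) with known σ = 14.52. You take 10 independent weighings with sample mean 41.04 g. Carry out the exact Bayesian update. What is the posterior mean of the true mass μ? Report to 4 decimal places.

41.0397

For Normal data with known variance σ², a Normal(μ₀, σ₀²) prior on μ is conjugate. Posterior precision = 1/σ₀² + n/σ²; posterior mean is the precision-weighted average of μ₀ and x̄.
n·x̄ = 10·41.04 = 410.4.
σ₀² = 37.63² = 1416.0169, σ² = 14.52² = 210.8304; σ² + n·σ₀² = 210.8304 + 10·1416.0169 = 14370.9994.
Posterior mean = (μ₀/σ₀² + n·x̄/σ²)/(1/σ₀² + n/σ²) = (σ²·μ₀ + σ₀²·n·x̄)/(σ² + n·σ₀²) = (210.8304·41.02 + 1416.0169·410.4)/14370.9994 = 589781.598768/14370.9994 = 41.0397.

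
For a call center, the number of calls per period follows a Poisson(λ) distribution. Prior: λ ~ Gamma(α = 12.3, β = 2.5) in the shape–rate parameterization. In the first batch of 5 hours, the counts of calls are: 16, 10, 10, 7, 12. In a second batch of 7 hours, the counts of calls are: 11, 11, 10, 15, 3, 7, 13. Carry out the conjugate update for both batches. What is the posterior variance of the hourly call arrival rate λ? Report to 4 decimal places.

0.6530

With a Gamma(shape α, rate β) prior, the Poisson likelihood is conjugate: the posterior is Gamma(α + ΣXᵢ, β + n).
Batch 1: sum of counts S = 55 over n = 5 hours.
After batch 1: Gamma(α+S, β+n) = Gamma(12.3+55, 2.5+5) = Gamma(67.3, 7.5).
Batch 2: sum of counts S = 70 over n = 7 hours.
After batch 2: Gamma(α+S, β+n) = Gamma(67.3+70, 7.5+7) = Gamma(137.3, 14.5).
Var = α/β² = 137.3/14.5² = 0.6530.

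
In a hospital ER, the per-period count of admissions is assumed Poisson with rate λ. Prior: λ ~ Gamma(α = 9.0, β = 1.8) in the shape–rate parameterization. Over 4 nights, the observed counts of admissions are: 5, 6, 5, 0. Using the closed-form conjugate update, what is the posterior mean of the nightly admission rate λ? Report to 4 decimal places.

4.3103

With a Gamma(shape α, rate β) prior, the Poisson likelihood is conjugate: the posterior is Gamma(α + ΣXᵢ, β + n).
Sum of counts S = 16 over n = 4 nights.
Posterior: Gamma(α+S, β+n) = Gamma(9.0+16, 1.8+4) = Gamma(25.0, 5.8).
Posterior mean = α/β = 25.0/5.8 = 4.3103.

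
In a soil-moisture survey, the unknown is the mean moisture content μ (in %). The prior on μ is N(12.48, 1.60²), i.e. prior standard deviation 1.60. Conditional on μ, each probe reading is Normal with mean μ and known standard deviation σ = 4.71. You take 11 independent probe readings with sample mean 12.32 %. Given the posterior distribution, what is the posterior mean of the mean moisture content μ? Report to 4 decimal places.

12.3905

For Normal data with known variance σ², a Normal(μ₀, σ₀²) prior on μ is conjugate. Posterior precision = 1/σ₀² + n/σ²; posterior mean is the precision-weighted average of μ₀ and x̄.
n·x̄ = 11·12.32 = 135.52.
σ₀² = 1.60² = 2.56, σ² = 4.71² = 22.1841; σ² + n·σ₀² = 22.1841 + 11·2.56 = 50.3441.
Posterior mean = (μ₀/σ₀² + n·x̄/σ²)/(1/σ₀² + n/σ²) = (σ²·μ₀ + σ₀²·n·x̄)/(σ² + n·σ₀²) = (22.1841·12.48 + 2.56·135.52)/50.3441 = 623.788768/50.3441 = 12.3905.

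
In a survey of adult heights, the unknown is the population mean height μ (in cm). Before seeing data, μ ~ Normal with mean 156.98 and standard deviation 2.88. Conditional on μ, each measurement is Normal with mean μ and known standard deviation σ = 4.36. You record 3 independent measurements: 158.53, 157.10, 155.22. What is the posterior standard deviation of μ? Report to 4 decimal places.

For Normal data with known variance σ², a Normal(μ₀, σ₀²) prior on μ is conjugate. Posterior precision = 1/σ₀² + n/σ²; posterior mean is the precision-weighted average of μ₀ and x̄.
σ₀² = 2.88² = 8.2944, σ² = 4.36² = 19.0096; σ² + n·σ₀² = 19.0096 + 3·8.2944 = 43.8928.
Posterior precision = 1/σ₀² + n/σ² = 1/8.2944 + 3/19.0096 = (σ² + n·σ₀²)/(σ₀²σ²) = 43.8928/(8.2944·19.0096); posterior variance σₙ² = σ₀²σ²/(σ² + n·σ₀²) = 8.2944·19.0096/43.8928 = 3.592234.
Posterior SD = √σₙ² = √(8.2944·19.0096/43.8928) = 1.8953.

1.8953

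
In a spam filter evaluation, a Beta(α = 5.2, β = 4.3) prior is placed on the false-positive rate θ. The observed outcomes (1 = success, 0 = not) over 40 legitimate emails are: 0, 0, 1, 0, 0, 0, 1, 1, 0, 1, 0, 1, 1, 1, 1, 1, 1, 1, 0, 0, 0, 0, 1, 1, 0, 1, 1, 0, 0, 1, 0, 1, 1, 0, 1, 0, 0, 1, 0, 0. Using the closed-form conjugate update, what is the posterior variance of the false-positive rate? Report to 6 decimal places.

The Beta prior is conjugate to a Binomial/Bernoulli likelihood; the update adds successes to α and failures to β.
Posterior: Beta(α+k, β+n−k) = Beta(5.2+20, 4.3+20) = Beta(25.2, 24.3).
Var = αβ/((α+β)²(α+β+1)) = 25.2·24.3/(49.5²·50.5) = 0.004949.

0.004949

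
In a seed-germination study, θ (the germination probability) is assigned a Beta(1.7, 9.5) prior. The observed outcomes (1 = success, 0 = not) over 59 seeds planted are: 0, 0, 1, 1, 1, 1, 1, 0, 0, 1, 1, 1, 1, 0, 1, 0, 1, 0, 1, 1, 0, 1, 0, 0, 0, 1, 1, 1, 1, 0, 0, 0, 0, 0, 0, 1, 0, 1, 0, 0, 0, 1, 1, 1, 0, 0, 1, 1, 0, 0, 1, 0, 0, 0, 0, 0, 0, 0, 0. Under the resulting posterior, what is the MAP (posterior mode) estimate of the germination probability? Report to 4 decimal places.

The Beta prior is conjugate to a Binomial/Bernoulli likelihood; the update adds successes to α and failures to β.
Posterior: Beta(α+k, β+n−k) = Beta(1.7+26, 9.5+33) = Beta(27.7, 42.5).
Mode of Beta(a,b) for a,b>1 is (a−1)/(a+b−2) = 26.7/68.2 = 0.3915.

0.3915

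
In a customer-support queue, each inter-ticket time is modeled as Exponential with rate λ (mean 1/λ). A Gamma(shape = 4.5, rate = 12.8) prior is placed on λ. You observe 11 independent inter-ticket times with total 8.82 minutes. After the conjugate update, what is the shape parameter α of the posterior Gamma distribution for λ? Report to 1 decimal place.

With a Gamma(shape α, rate β) prior on the exponential rate λ, the posterior after n observations with total T = Σxᵢ is Gamma(α+n, β+T).
Posterior: Gamma(4.5+11, 12.8+8.82) = Gamma(15.5, 21.62).
Posterior α = 15.5.

15.5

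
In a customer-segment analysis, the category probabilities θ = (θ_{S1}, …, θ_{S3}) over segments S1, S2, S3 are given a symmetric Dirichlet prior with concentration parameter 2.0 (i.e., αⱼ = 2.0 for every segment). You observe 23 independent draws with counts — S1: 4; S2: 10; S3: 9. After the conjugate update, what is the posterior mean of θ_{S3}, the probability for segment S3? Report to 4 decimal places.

The Dirichlet prior is conjugate to the Multinomial likelihood: each posterior αⱼ = prior αⱼ + observed count nⱼ.
Posterior concentration: (6.0, 12.0, 11.0), total = 29.0.
E[θ_{S3}|data] = α_{S3}/Σα = 11.0/29.0 = 0.3793.

0.3793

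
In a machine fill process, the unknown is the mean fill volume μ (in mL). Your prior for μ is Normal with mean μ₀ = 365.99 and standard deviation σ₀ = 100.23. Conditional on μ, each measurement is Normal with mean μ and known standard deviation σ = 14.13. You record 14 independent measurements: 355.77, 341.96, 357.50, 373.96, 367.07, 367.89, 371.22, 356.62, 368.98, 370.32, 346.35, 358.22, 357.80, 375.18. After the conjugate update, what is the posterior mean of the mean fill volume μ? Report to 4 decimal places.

362.0656

For Normal data with known variance σ², a Normal(μ₀, σ₀²) prior on μ is conjugate. Posterior precision = 1/σ₀² + n/σ²; posterior mean is the precision-weighted average of μ₀ and x̄.
Σxᵢ = 355.77 + 341.96 + 357.50 + 373.96 + 367.07 + 367.89 + 371.22 + 356.62 + 368.98 + 370.32 + 346.35 + 358.22 + 357.80 + 375.18 = 5068.84, so n·x̄ = 5068.84.
σ₀² = 100.23² = 10046.0529, σ² = 14.13² = 199.6569; σ² + n·σ₀² = 199.6569 + 14·10046.0529 = 140844.3975.
Posterior mean = (μ₀/σ₀² + n·x̄/σ²)/(1/σ₀² + n/σ²) = (σ²·μ₀ + σ₀²·n·x̄)/(σ² + n·σ₀²) = (199.6569·365.99 + 10046.0529·5068.84)/140844.3975 = 50994907.210467/140844.3975 = 362.0656.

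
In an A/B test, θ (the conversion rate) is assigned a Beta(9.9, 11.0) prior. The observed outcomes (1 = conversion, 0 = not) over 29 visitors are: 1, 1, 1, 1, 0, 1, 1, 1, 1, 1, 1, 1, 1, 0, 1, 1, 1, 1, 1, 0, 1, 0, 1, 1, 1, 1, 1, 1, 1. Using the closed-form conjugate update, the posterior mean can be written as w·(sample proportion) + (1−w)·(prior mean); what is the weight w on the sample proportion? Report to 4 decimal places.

The Beta prior is conjugate to a Binomial/Bernoulli likelihood; the update adds successes to α and failures to β.
Posterior mean = (α₀+k)/(α₀+β₀+n) = [n/(α₀+β₀+n)]·(k/n) + [(α₀+β₀)/(α₀+β₀+n)]·α₀/(α₀+β₀), so only n and the prior enter the weight.
The weight on the data is w = n/(α₀+β₀+n) = 29/(9.9+11.0+29) = 29/49.9 = 0.5812.

0.5812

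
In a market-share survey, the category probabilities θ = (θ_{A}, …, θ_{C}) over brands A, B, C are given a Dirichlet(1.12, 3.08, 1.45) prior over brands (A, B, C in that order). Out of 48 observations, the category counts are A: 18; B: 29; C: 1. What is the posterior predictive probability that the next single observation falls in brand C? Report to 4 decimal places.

The Dirichlet prior is conjugate to the Multinomial likelihood: each posterior αⱼ = prior αⱼ + observed count nⱼ.
Posterior concentration: (19.12, 32.08, 2.45), total = 53.65.
P(next = C | data) = α_{C}/Σα = 0.0457.

0.0457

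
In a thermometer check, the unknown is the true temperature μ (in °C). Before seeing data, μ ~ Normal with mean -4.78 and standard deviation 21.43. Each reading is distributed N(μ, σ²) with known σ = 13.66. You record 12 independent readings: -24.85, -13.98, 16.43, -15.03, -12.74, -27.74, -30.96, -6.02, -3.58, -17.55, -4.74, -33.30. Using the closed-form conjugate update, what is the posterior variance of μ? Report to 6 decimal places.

15.040379

For Normal data with known variance σ², a Normal(μ₀, σ₀²) prior on μ is conjugate. Posterior precision = 1/σ₀² + n/σ²; posterior mean is the precision-weighted average of μ₀ and x̄.
σ₀² = 21.43² = 459.2449, σ² = 13.66² = 186.5956; σ² + n·σ₀² = 186.5956 + 12·459.2449 = 5697.5344.
Posterior precision = 1/σ₀² + n/σ² = 1/459.2449 + 12/186.5956 = (σ² + n·σ₀²)/(σ₀²σ²) = 5697.5344/(459.2449·186.5956); posterior variance σₙ² = σ₀²σ²/(σ² + n·σ₀²) = 459.2449·186.5956/5697.5344 = 15.040379.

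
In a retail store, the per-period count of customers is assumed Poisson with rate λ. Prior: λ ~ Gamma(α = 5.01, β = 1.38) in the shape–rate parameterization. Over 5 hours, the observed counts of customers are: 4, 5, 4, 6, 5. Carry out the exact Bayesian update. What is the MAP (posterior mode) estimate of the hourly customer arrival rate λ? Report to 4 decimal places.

With a Gamma(shape α, rate β) prior, the Poisson likelihood is conjugate: the posterior is Gamma(α + ΣXᵢ, β + n).
Sum of counts S = 24 over n = 5 hours.
Posterior: Gamma(α+S, β+n) = Gamma(5.01+24, 1.38+5) = Gamma(29.01, 6.38).
Mode of Gamma(α,β) for α≥1 is (α−1)/β = 28.01/6.38 = 4.3903.

4.3903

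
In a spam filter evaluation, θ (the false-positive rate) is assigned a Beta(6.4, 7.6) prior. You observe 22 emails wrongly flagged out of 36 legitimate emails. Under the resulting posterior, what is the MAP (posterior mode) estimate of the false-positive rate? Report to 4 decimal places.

The Beta prior is conjugate to a Binomial/Bernoulli likelihood; the update adds successes to α and failures to β.
Posterior: Beta(α+k, β+n−k) = Beta(6.4+22, 7.6+14) = Beta(28.4, 21.6).
Mode of Beta(a,b) for a,b>1 is (a−1)/(a+b−2) = 27.4/48.0 = 0.5708.

0.5708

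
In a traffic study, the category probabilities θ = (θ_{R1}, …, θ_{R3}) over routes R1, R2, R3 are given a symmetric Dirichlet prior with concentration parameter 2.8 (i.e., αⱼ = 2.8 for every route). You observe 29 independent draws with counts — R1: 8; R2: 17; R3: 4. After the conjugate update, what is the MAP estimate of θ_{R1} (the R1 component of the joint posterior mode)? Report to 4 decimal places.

0.2849

The Dirichlet prior is conjugate to the Multinomial likelihood: each posterior αⱼ = prior αⱼ + observed count nⱼ.
Posterior concentration: (10.8, 19.8, 6.8), total = 37.4.
Joint mode component: (α_{R1}−1)/(Σα−K) = 9.8/34.4 = 0.2849.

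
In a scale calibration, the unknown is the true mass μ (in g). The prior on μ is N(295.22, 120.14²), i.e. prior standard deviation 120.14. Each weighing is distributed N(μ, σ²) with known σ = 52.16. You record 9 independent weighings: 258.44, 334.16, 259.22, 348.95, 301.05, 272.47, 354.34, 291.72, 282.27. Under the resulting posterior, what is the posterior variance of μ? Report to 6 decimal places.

For Normal data with known variance σ², a Normal(μ₀, σ₀²) prior on μ is conjugate. Posterior precision = 1/σ₀² + n/σ²; posterior mean is the precision-weighted average of μ₀ and x̄.
σ₀² = 120.14² = 14433.6196, σ² = 52.16² = 2720.6656; σ² + n·σ₀² = 2720.6656 + 9·14433.6196 = 132623.242.
Posterior precision = 1/σ₀² + n/σ² = 1/14433.6196 + 9/2720.6656 = (σ² + n·σ₀²)/(σ₀²σ²) = 132623.242/(14433.6196·2720.6656); posterior variance σₙ² = σ₀²σ²/(σ² + n·σ₀²) = 14433.6196·2720.6656/132623.242 = 296.094800.

296.094800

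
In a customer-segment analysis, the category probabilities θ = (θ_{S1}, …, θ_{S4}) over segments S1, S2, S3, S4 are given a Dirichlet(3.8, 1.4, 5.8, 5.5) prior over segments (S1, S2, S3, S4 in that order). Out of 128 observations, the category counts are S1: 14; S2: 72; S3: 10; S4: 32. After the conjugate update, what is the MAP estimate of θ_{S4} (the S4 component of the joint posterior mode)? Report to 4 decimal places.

0.2598

The Dirichlet prior is conjugate to the Multinomial likelihood: each posterior αⱼ = prior αⱼ + observed count nⱼ.
Posterior concentration: (17.8, 73.4, 15.8, 37.5), total = 144.5.
Joint mode component: (α_{S4}−1)/(Σα−K) = 36.5/140.5 = 0.2598.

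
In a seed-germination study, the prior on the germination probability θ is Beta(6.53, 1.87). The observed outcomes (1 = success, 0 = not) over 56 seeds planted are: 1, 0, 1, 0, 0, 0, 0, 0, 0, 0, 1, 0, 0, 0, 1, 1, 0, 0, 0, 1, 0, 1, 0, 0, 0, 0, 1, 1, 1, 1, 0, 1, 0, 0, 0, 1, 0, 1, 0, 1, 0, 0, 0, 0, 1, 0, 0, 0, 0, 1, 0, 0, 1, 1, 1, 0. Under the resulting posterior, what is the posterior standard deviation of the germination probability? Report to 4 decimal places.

The Beta prior is conjugate to a Binomial/Bernoulli likelihood; the update adds successes to α and failures to β.
Posterior: Beta(α+k, β+n−k) = Beta(6.53+20, 1.87+36) = Beta(26.53, 37.87).
Var = αβ/((α+β)²(α+β+1)) = 26.53·37.87/(64.40²·65.40) = 0.00370410; SD = √0.00370410 = 0.0609.

0.0609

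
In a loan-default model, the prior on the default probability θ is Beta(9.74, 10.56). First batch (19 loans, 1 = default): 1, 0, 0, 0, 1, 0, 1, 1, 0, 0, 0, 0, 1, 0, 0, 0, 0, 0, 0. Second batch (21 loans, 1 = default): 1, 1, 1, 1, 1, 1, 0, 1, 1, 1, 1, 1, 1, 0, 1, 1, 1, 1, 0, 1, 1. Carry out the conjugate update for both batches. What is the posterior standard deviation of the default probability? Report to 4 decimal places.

0.0636

The Beta prior is conjugate to a Binomial/Bernoulli likelihood; the update adds successes to α and failures to β.
After batch 1: Beta(9.74+5, 10.56+14) = Beta(14.74, 24.56).
After batch 2: Beta(14.74+18, 24.56+3) = Beta(32.74, 27.56).
Var = αβ/((α+β)²(α+β+1)) = 32.74·27.56/(60.30²·61.30) = 0.00404821; SD = √0.00404821 = 0.0636.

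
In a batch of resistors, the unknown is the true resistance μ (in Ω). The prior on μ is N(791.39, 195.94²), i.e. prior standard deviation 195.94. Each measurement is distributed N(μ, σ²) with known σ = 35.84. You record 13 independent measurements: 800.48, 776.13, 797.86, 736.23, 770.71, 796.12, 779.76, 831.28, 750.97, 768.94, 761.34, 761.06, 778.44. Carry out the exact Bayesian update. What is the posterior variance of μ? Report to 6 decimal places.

98.554480

For Normal data with known variance σ², a Normal(μ₀, σ₀²) prior on μ is conjugate. Posterior precision = 1/σ₀² + n/σ²; posterior mean is the precision-weighted average of μ₀ and x̄.
σ₀² = 195.94² = 38392.4836, σ² = 35.84² = 1284.5056; σ² + n·σ₀² = 1284.5056 + 13·38392.4836 = 500386.7924.
Posterior precision = 1/σ₀² + n/σ² = 1/38392.4836 + 13/1284.5056 = (σ² + n·σ₀²)/(σ₀²σ²) = 500386.7924/(38392.4836·1284.5056); posterior variance σₙ² = σ₀²σ²/(σ² + n·σ₀²) = 38392.4836·1284.5056/500386.7924 = 98.554480.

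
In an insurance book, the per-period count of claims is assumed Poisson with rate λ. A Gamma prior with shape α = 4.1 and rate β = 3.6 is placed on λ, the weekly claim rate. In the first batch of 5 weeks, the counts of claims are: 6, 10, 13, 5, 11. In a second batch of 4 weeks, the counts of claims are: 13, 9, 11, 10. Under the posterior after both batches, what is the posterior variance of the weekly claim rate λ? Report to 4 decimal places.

0.5801

With a Gamma(shape α, rate β) prior, the Poisson likelihood is conjugate: the posterior is Gamma(α + ΣXᵢ, β + n).
Batch 1: sum of counts S = 45 over n = 5 weeks.
After batch 1: Gamma(α+S, β+n) = Gamma(4.1+45, 3.6+5) = Gamma(49.1, 8.6).
Batch 2: sum of counts S = 43 over n = 4 weeks.
After batch 2: Gamma(α+S, β+n) = Gamma(49.1+43, 8.6+4) = Gamma(92.1, 12.6).
Var = α/β² = 92.1/12.6² = 0.5801.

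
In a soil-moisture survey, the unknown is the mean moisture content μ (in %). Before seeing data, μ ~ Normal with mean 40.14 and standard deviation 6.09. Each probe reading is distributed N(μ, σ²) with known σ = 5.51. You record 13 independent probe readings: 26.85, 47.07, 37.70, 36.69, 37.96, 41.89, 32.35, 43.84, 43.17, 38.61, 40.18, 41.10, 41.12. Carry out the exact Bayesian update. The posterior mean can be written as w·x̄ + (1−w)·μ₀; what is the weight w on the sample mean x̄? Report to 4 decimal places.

0.9408

For Normal data with known variance σ², a Normal(μ₀, σ₀²) prior on μ is conjugate. Posterior precision = 1/σ₀² + n/σ²; posterior mean is the precision-weighted average of μ₀ and x̄.
σ₀² = 6.09² = 37.0881, σ² = 5.51² = 30.3601. Prior precision 1/σ₀² = 1/37.0881; data precision n/σ² = 13/30.3601.
w = (n/σ²)/(1/σ₀² + n/σ²) = n·σ₀²/(σ² + n·σ₀²) = 13·37.0881/(30.3601 + 13·37.0881) = 482.1453/512.5054 = 0.9408.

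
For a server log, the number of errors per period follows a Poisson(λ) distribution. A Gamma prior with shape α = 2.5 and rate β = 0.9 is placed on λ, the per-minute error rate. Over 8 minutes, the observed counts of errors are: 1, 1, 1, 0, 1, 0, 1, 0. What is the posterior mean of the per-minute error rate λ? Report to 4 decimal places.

With a Gamma(shape α, rate β) prior, the Poisson likelihood is conjugate: the posterior is Gamma(α + ΣXᵢ, β + n).
Sum of counts S = 5 over n = 8 minutes.
Posterior: Gamma(α+S, β+n) = Gamma(2.5+5, 0.9+8) = Gamma(7.5, 8.9).
Posterior mean = α/β = 7.5/8.9 = 0.8427.

0.8427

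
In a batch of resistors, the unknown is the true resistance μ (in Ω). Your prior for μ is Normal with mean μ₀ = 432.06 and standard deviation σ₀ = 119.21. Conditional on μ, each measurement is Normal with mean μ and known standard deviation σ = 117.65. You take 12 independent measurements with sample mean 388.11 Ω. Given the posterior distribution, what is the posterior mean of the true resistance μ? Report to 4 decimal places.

For Normal data with known variance σ², a Normal(μ₀, σ₀²) prior on μ is conjugate. Posterior precision = 1/σ₀² + n/σ²; posterior mean is the precision-weighted average of μ₀ and x̄.
n·x̄ = 12·388.11 = 4657.32.
σ₀² = 119.21² = 14211.0241, σ² = 117.65² = 13841.5225; σ² + n·σ₀² = 13841.5225 + 12·14211.0241 = 184373.8117.
Posterior mean = (μ₀/σ₀² + n·x̄/σ²)/(1/σ₀² + n/σ²) = (σ²·μ₀ + σ₀²·n·x̄)/(σ² + n·σ₀²) = (13841.5225·432.06 + 14211.0241·4657.32)/184373.8117 = 72165654.972762/184373.8117 = 391.4095.

391.4095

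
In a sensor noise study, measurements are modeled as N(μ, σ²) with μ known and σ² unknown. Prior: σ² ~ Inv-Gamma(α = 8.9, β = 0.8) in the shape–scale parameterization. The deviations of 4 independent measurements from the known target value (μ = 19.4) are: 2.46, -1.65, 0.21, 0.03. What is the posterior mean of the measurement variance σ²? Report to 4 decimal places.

With known mean μ and an Inverse-Gamma(α, β) prior on σ², the Normal likelihood is conjugate: posterior is Inv-Gamma(α + n/2, β + Σ(xᵢ−μ)²/2).
Σ(xᵢ−μ)² = (2.46)² + (-1.65)² + (0.21)² + (0.03)² = 8.8191.
Posterior: Inv-Gamma(8.9 + 4/2, 0.8 + 8.8191/2) = Inv-Gamma(10.90, 5.20955).
E[σ²|data] = β/(α−1) = 5.20955/9.90 = 0.5262.

0.5262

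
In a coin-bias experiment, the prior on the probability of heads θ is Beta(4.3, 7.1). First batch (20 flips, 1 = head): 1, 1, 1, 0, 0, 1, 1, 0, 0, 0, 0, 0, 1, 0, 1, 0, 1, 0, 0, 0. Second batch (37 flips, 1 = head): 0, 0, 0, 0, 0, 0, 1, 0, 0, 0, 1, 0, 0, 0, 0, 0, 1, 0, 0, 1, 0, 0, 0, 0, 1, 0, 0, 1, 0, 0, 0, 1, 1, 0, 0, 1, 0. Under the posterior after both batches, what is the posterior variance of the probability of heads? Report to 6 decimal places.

0.003090

The Beta prior is conjugate to a Binomial/Bernoulli likelihood; the update adds successes to α and failures to β.
After batch 1: Beta(4.3+8, 7.1+12) = Beta(12.3, 19.1).
After batch 2: Beta(12.3+9, 19.1+28) = Beta(21.3, 47.1).
Var = αβ/((α+β)²(α+β+1)) = 21.3·47.1/(68.4²·69.4) = 0.003090.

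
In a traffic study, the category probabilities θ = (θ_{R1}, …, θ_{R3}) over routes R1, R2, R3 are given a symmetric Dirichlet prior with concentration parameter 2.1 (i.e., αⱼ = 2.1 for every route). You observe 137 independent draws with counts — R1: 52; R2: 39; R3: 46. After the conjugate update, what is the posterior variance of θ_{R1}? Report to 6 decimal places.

The Dirichlet prior is conjugate to the Multinomial likelihood: each posterior αⱼ = prior αⱼ + observed count nⱼ.
Posterior concentration: (54.1, 41.1, 48.1), total = 143.3.
Var[θ_j] = α_j(Σα−α_j)/((Σα)²(Σα+1)) = 54.1·89.2/(143.3²·144.3) = 0.001629.

0.001629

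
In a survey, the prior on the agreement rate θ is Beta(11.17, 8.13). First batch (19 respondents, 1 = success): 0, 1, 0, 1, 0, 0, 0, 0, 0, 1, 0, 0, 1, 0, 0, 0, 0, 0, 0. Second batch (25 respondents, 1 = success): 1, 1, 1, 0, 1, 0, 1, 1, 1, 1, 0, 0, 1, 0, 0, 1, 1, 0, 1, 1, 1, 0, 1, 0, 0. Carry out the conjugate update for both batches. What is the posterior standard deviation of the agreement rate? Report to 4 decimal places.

0.0623

The Beta prior is conjugate to a Binomial/Bernoulli likelihood; the update adds successes to α and failures to β.
After batch 1: Beta(11.17+4, 8.13+15) = Beta(15.17, 23.13).
After batch 2: Beta(15.17+15, 23.13+10) = Beta(30.17, 33.13).
Var = αβ/((α+β)²(α+β+1)) = 30.17·33.13/(63.30²·64.30) = 0.00387952; SD = √0.00387952 = 0.0623.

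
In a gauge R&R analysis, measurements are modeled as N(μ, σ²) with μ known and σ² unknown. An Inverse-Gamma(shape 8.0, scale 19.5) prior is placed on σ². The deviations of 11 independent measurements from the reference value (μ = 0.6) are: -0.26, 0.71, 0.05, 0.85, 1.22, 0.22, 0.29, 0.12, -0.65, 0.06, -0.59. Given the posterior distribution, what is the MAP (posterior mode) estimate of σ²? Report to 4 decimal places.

1.4726

With known mean μ and an Inverse-Gamma(α, β) prior on σ², the Normal likelihood is conjugate: posterior is Inv-Gamma(α + n/2, β + Σ(xᵢ−μ)²/2).
Σ(xᵢ−μ)² = (-0.26)² + (0.71)² + (0.05)² + (0.85)² + (1.22)² + (0.22)² + (0.29)² + (0.12)² + (-0.65)² + (0.06)² + (-0.59)² = 3.7062.
Posterior: Inv-Gamma(8.0 + 11/2, 19.5 + 3.7062/2) = Inv-Gamma(13.50, 21.35310).
Mode = β/(α+1) = 21.35310/14.50 = 1.4726.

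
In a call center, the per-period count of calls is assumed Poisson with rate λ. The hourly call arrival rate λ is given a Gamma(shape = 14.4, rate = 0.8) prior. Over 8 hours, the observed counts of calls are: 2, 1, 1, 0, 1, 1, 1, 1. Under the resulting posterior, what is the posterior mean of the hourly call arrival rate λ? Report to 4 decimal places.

With a Gamma(shape α, rate β) prior, the Poisson likelihood is conjugate: the posterior is Gamma(α + ΣXᵢ, β + n).
Sum of counts S = 8 over n = 8 hours.
Posterior: Gamma(α+S, β+n) = Gamma(14.4+8, 0.8+8) = Gamma(22.4, 8.8).
Posterior mean = α/β = 22.4/8.8 = 2.5455.

2.5455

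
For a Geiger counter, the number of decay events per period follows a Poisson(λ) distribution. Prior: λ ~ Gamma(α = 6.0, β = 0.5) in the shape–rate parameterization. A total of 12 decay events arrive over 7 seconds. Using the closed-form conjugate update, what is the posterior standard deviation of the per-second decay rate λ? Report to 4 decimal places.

0.5657

With a Gamma(shape α, rate β) prior, the Poisson likelihood is conjugate: the posterior is Gamma(α + ΣXᵢ, β + n).
Posterior: Gamma(α+S, β+n) = Gamma(6.0+12, 0.5+7) = Gamma(18.0, 7.5).
SD = √α/β = √18.0/7.5 = 0.5657.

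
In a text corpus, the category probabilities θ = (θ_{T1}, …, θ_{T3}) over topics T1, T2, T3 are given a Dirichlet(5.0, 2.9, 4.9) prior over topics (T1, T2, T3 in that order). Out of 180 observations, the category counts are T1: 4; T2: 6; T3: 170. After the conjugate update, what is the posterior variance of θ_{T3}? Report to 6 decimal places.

The Dirichlet prior is conjugate to the Multinomial likelihood: each posterior αⱼ = prior αⱼ + observed count nⱼ.
Posterior concentration: (9.0, 8.9, 174.9), total = 192.8.
Var[θ_j] = α_j(Σα−α_j)/((Σα)²(Σα+1)) = 174.9·17.9/(192.8²·193.8) = 0.000435.

0.000435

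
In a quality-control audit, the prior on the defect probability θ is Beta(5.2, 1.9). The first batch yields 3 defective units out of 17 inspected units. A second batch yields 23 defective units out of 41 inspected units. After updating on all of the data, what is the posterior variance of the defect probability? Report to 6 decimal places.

The Beta prior is conjugate to a Binomial/Bernoulli likelihood; the update adds successes to α and failures to β.
After batch 1: Beta(5.2+3, 1.9+14) = Beta(8.2, 15.9).
After batch 2: Beta(8.2+23, 15.9+18) = Beta(31.2, 33.9).
Var = αβ/((α+β)²(α+β+1)) = 31.2·33.9/(65.1²·66.1) = 0.003776.

0.003776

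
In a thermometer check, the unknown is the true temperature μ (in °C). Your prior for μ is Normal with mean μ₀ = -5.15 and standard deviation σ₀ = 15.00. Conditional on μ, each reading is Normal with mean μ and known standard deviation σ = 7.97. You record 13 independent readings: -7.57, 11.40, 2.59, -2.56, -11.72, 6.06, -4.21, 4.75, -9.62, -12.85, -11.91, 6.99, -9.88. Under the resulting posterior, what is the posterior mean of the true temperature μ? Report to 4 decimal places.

-3.0103

For Normal data with known variance σ², a Normal(μ₀, σ₀²) prior on μ is conjugate. Posterior precision = 1/σ₀² + n/σ²; posterior mean is the precision-weighted average of μ₀ and x̄.
Σxᵢ = (-7.57) + 11.40 + 2.59 + (-2.56) + (-11.72) + 6.06 + (-4.21) + 4.75 + (-9.62) + (-12.85) + (-11.91) + 6.99 + (-9.88) = -38.53, so n·x̄ = -38.53.
σ₀² = 15.00² = 225, σ² = 7.97² = 63.5209; σ² + n·σ₀² = 63.5209 + 13·225 = 2988.5209.
Posterior mean = (μ₀/σ₀² + n·x̄/σ²)/(1/σ₀² + n/σ²) = (σ²·μ₀ + σ₀²·n·x̄)/(σ² + n·σ₀²) = (63.5209·(-5.15) + 225·(-38.53))/2988.5209 = -8996.382635/2988.5209 = -3.0103.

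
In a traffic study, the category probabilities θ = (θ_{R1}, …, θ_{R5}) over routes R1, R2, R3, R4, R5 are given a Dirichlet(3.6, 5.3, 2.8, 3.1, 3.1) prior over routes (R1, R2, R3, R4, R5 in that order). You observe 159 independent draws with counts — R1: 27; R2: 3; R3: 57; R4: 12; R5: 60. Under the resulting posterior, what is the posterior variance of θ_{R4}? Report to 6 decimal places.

The Dirichlet prior is conjugate to the Multinomial likelihood: each posterior αⱼ = prior αⱼ + observed count nⱼ.
Posterior concentration: (30.6, 8.3, 59.8, 15.1, 63.1), total = 176.9.
Var[θ_j] = α_j(Σα−α_j)/((Σα)²(Σα+1)) = 15.1·161.8/(176.9²·177.9) = 0.000439.

0.000439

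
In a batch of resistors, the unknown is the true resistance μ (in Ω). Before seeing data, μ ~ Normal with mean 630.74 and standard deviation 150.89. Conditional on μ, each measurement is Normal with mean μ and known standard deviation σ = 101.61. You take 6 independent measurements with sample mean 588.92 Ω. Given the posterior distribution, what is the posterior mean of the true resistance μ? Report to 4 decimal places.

For Normal data with known variance σ², a Normal(μ₀, σ₀²) prior on μ is conjugate. Posterior precision = 1/σ₀² + n/σ²; posterior mean is the precision-weighted average of μ₀ and x̄.
n·x̄ = 6·588.92 = 3533.52.
σ₀² = 150.89² = 22767.7921, σ² = 101.61² = 10324.5921; σ² + n·σ₀² = 10324.5921 + 6·22767.7921 = 146931.3447.
Posterior mean = (μ₀/σ₀² + n·x̄/σ²)/(1/σ₀² + n/σ²) = (σ²·μ₀ + σ₀²·n·x̄)/(σ² + n·σ₀²) = (10324.5921·630.74 + 22767.7921·3533.52)/146931.3447 = 86962581.962346/146931.3447 = 591.8586.

591.8586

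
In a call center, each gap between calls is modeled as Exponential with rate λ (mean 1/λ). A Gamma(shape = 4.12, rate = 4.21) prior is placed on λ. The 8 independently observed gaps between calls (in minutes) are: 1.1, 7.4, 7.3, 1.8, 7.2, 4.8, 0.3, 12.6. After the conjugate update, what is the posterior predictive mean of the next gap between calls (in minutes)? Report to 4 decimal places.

With a Gamma(shape α, rate β) prior on the exponential rate λ, the posterior after n observations with total T = Σxᵢ is Gamma(α+n, β+T).
Sum of observations T = 42.5 minutes; n = 8.
Posterior: Gamma(4.12+8, 4.21+42.5) = Gamma(12.12, 46.71).
The predictive distribution for the next observation is Lomax; its mean is β/(α−1) = 46.71/11.12 = 4.2005.

4.2005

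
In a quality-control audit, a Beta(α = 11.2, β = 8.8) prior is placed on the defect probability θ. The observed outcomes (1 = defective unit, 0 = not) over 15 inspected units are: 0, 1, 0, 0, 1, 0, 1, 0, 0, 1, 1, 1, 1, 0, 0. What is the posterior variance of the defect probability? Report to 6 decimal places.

The Beta prior is conjugate to a Binomial/Bernoulli likelihood; the update adds successes to α and failures to β.
Posterior: Beta(α+k, β+n−k) = Beta(11.2+7, 8.8+8) = Beta(18.2, 16.8).
Var = αβ/((α+β)²(α+β+1)) = 18.2·16.8/(35.0²·36.0) = 0.006933.

0.006933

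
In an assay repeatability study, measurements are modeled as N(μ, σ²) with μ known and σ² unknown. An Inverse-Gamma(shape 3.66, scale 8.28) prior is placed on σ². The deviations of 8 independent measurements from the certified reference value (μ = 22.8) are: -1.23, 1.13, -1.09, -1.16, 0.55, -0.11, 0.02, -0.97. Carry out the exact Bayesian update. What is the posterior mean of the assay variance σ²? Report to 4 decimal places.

With known mean μ and an Inverse-Gamma(α, β) prior on σ², the Normal likelihood is conjugate: posterior is Inv-Gamma(α + n/2, β + Σ(xᵢ−μ)²/2).
Σ(xᵢ−μ)² = (-1.23)² + (1.13)² + (-1.09)² + (-1.16)² + (0.55)² + (-0.11)² + (0.02)² + (-0.97)² = 6.5794.
Posterior: Inv-Gamma(3.66 + 8/2, 8.28 + 6.5794/2) = Inv-Gamma(7.66, 11.56970).
E[σ²|data] = β/(α−1) = 11.56970/6.66 = 1.7372.

1.7372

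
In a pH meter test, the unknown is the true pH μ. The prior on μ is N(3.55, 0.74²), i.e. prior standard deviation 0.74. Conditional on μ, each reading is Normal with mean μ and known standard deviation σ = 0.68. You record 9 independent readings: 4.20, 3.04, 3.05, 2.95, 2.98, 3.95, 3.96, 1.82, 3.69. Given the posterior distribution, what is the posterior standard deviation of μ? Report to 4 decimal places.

For Normal data with known variance σ², a Normal(μ₀, σ₀²) prior on μ is conjugate. Posterior precision = 1/σ₀² + n/σ²; posterior mean is the precision-weighted average of μ₀ and x̄.
σ₀² = 0.74² = 0.5476, σ² = 0.68² = 0.4624; σ² + n·σ₀² = 0.4624 + 9·0.5476 = 5.3908.
Posterior precision = 1/σ₀² + n/σ² = 1/0.5476 + 9/0.4624 = (σ² + n·σ₀²)/(σ₀²σ²) = 5.3908/(0.5476·0.4624); posterior variance σₙ² = σ₀²σ²/(σ² + n·σ₀²) = 0.5476·0.4624/5.3908 = 0.046971.
Posterior SD = √σₙ² = √(0.5476·0.4624/5.3908) = 0.2167.

0.2167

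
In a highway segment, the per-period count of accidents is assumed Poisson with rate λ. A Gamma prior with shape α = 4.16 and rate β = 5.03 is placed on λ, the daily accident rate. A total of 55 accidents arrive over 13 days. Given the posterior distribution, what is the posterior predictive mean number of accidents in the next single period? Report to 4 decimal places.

With a Gamma(shape α, rate β) prior, the Poisson likelihood is conjugate: the posterior is Gamma(α + ΣXᵢ, β + n).
Posterior: Gamma(α+S, β+n) = Gamma(4.16+55, 5.03+13) = Gamma(59.16, 18.03).
The predictive distribution for one future period is NegBinom with mean α/β = 3.2812.

3.2812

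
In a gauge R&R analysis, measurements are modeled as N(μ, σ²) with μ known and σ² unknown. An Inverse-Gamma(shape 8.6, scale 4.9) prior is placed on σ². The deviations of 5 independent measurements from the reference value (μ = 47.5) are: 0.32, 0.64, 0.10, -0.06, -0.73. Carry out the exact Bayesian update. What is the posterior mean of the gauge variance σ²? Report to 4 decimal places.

With known mean μ and an Inverse-Gamma(α, β) prior on σ², the Normal likelihood is conjugate: posterior is Inv-Gamma(α + n/2, β + Σ(xᵢ−μ)²/2).
Σ(xᵢ−μ)² = (0.32)² + (0.64)² + (0.10)² + (-0.06)² + (-0.73)² = 1.0585.
Posterior: Inv-Gamma(8.6 + 5/2, 4.9 + 1.0585/2) = Inv-Gamma(11.10, 5.42925).
E[σ²|data] = β/(α−1) = 5.42925/10.10 = 0.5375.

0.5375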